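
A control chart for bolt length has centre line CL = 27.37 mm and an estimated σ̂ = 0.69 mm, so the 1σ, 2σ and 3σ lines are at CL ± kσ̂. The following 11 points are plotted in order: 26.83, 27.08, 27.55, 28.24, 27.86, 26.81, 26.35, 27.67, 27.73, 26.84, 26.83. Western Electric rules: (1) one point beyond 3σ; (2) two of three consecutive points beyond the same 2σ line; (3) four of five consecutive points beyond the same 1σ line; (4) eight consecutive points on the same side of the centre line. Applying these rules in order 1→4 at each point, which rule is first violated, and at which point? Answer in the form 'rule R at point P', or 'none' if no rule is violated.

Zone of each point (C = within 1σ̂, B = 1σ̂–2σ̂, A = 2σ̂–3σ̂, * = beyond 3σ̂; sign = side of CL): 1:-C, 2:-C, 3:+C, 4:+B, 5:+C, 6:-C, 7:-B, 8:+C, 9:+C, 10:-C, 11:-C
No rule fires across all 11 points.

none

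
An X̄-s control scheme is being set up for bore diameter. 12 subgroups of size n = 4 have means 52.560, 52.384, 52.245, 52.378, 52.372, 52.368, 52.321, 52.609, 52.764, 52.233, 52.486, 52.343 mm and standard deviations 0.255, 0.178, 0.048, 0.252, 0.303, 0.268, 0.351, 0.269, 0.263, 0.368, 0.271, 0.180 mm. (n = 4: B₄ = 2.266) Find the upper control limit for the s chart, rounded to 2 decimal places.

s̄ = (0.255 + 0.178 + 0.048 + 0.252 + 0.303 + 0.268 + 0.351 + 0.269 + 0.263 + 0.368 + 0.271 + 0.180) / 12 = 0.2505
UCL_s = B₄·s̄ = 2.266 × 0.2505 = 0.5676

0.57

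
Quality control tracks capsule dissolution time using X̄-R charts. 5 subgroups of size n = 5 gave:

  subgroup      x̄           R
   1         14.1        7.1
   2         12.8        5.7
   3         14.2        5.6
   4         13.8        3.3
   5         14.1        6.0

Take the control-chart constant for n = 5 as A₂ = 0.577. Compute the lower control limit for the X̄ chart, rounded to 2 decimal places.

10.60

X̄̄ = (14.1 + 12.8 + 14.2 + 13.8 + 14.1) / 5 = 69.0000 / 5 = 13.8000
R̄ = (7.1 + 5.7 + 5.6 + 3.3 + 6.0) / 5 = 27.7000 / 5 = 5.5400
LCL = X̄̄ − A₂·R̄ = 13.8000 − 0.577 × 5.5400 = 10.6034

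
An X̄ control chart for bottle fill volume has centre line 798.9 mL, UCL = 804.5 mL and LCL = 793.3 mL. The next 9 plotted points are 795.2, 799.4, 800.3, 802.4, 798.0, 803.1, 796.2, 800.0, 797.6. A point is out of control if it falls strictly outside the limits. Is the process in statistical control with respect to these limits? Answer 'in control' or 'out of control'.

in control

All 9 points lie within [793.3, 804.5].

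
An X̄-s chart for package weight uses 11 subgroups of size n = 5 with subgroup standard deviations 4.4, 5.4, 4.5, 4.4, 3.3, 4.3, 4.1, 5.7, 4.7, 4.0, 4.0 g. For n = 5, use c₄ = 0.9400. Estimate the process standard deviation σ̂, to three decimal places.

4.720

s̄ = (4.4 + 5.4 + 4.5 + 4.4 + 3.3 + 4.3 + 4.1 + 5.7 + 4.7 + 4.0 + 4.0) / 11 = 4.4364
σ̂ = s̄ / c₄ = 4.4364 / 0.9400 = 4.7195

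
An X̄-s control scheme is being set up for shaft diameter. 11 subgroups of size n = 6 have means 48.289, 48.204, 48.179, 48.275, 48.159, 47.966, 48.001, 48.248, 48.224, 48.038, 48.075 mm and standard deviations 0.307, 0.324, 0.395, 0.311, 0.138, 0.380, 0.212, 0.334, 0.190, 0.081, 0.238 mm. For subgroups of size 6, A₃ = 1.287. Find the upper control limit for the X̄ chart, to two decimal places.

X̄̄ = (48.289 + 48.204 + 48.179 + 48.275 + 48.159 + 47.966 + 48.001 + 48.248 + 48.224 + 48.038 + 48.075) / 11 = 48.1507
s̄ = (0.307 + 0.324 + 0.395 + 0.311 + 0.138 + 0.380 + 0.212 + 0.334 + 0.190 + 0.081 + 0.238) / 11 = 0.2645
UCL = X̄̄ + A₃·s̄ = 48.1507 + 1.287 × 0.2645 = 48.4912

48.49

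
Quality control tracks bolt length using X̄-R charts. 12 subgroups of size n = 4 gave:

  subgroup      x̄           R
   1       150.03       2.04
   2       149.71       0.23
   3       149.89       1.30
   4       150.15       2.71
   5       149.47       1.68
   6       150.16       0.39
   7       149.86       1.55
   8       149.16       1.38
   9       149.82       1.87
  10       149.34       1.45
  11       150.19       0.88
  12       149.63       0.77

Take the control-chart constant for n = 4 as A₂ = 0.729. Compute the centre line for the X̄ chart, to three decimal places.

149.784

X̄̄ = (150.03 + 149.71 + 149.89 + 150.15 + 149.47 + 150.16 + 149.86 + 149.16 + 149.82 + 149.34 + 150.19 + 149.63) / 12 = 1797.4100 / 12 = 149.7842
CL = X̄̄ = 149.7842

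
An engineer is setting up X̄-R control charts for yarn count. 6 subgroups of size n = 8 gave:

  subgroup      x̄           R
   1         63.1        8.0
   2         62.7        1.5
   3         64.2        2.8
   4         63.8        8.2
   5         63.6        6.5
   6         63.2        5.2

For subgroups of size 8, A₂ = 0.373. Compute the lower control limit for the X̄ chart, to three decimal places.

61.432

X̄̄ = (63.1 + 62.7 + 64.2 + 63.8 + 63.6 + 63.2) / 6 = 380.6000 / 6 = 63.4333
R̄ = (8.0 + 1.5 + 2.8 + 8.2 + 6.5 + 5.2) / 6 = 32.2000 / 6 = 5.3667
LCL = X̄̄ − A₂·R̄ = 63.4333 − 0.373 × 5.3667 = 61.4316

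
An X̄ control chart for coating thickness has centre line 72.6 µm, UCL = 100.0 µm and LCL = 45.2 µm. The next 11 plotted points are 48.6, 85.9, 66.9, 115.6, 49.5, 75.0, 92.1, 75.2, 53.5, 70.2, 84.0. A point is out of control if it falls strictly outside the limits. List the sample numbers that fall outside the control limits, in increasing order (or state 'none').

Compare each point to [45.2, 100.0]: sample 4 = 115.6 > UCL.

4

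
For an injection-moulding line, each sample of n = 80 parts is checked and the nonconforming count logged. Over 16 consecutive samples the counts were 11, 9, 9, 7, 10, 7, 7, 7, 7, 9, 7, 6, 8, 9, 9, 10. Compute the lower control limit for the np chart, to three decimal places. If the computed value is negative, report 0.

0.090

p̄ = Σdᵢ / (k·n) = 132 / (16 × 80) = 0.10312
LCL = np̄ − 3·√(np̄(1−p̄)) = 8.2500 − 3 × 2.7202 = 0.0895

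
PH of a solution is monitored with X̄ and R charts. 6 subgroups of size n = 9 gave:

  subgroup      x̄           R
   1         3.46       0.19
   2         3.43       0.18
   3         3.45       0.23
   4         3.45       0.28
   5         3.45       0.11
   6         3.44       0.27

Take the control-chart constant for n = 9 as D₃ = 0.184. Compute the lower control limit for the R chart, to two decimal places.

0.04

R̄ = (0.19 + 0.18 + 0.23 + 0.28 + 0.11 + 0.27) / 6 = 1.2600 / 6 = 0.2100
LCL_R = D₃·R̄ = 0.184 × 0.2100 = 0.0386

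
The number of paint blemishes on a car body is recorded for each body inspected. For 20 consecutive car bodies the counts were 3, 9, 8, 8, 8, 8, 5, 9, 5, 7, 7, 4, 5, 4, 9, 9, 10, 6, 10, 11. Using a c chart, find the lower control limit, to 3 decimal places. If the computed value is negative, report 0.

c̄ = (3 + 9 + 8 + 8 + 8 + 8 + 5 + 9 + 5 + 7 + 7 + 4 + 5 + 4 + 9 + 9 + 10 + 6 + 10 + 11) / 20 = 145 / 20 = 7.2500
LCL = c̄ − 3√c̄ = 7.2500 − 3 × 2.6926 = -0.8277 → 0 (cannot be negative)

0.000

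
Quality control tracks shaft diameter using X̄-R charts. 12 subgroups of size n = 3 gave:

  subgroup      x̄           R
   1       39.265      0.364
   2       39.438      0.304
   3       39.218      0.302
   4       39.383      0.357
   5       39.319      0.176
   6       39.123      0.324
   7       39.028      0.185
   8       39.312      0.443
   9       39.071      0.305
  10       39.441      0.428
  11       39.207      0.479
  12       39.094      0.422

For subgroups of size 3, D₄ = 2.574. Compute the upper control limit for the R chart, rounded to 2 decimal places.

0.88

R̄ = (0.364 + 0.304 + 0.302 + 0.357 + 0.176 + 0.324 + 0.185 + 0.443 + 0.305 + 0.428 + 0.479 + 0.422) / 12 = 4.0890 / 12 = 0.3407
UCL_R = D₄·R̄ = 2.574 × 0.3407 = 0.8771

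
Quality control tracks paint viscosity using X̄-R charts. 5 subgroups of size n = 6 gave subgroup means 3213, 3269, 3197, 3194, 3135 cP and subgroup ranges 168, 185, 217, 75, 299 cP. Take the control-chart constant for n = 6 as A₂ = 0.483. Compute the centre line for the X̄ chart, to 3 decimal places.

3201.600

X̄̄ = (3213 + 3269 + 3197 + 3194 + 3135) / 5 = 16008.0000 / 5 = 3201.6000
CL = X̄̄ = 3201.6000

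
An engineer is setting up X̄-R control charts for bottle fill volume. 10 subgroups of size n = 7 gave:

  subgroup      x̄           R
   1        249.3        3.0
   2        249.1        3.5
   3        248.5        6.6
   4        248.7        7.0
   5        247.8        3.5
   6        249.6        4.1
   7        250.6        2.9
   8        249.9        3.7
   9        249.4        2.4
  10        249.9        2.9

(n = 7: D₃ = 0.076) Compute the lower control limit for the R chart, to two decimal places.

0.30

R̄ = (3.0 + 3.5 + 6.6 + 7.0 + 3.5 + 4.1 + 2.9 + 3.7 + 2.4 + 2.9) / 10 = 39.6000 / 10 = 3.9600
LCL_R = D₃·R̄ = 0.076 × 3.9600 = 0.3010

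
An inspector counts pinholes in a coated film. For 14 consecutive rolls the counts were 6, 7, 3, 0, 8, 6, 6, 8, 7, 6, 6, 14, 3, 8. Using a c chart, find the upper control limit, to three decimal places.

c̄ = (6 + 7 + 3 + 0 + 8 + 6 + 6 + 8 + 7 + 6 + 6 + 14 + 3 + 8) / 14 = 88 / 14 = 6.2857
UCL = c̄ + 3√c̄ = 6.2857 + 3 × √6.2857 = 6.2857 + 3 × 2.5071 = 13.8071

13.807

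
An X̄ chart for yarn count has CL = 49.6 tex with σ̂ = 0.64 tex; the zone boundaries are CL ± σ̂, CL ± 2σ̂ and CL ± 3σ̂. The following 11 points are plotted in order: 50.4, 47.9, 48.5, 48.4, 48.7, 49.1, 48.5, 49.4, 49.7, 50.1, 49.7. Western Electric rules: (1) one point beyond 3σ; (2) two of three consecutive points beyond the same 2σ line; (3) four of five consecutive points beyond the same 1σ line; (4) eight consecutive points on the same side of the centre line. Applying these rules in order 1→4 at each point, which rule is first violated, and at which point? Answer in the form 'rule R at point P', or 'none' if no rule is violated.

Zone of each point (C = within 1σ̂, B = 1σ̂–2σ̂, A = 2σ̂–3σ̂, * = beyond 3σ̂; sign = side of CL): 1:+B, 2:-A, 3:-B, 4:-B, 5:-B, 6:-C, 7:-B, 8:-C, 9:+C, 10:+C, 11:+C
Rule 3 (four of five consecutive points beyond the same 1σ limit) is satisfied at point 5.

rule 3 at point 5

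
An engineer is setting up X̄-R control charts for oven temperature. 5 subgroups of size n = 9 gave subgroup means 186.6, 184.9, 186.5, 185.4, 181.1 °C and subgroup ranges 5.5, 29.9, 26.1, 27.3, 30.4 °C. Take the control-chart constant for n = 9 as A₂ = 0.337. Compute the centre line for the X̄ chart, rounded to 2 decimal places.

184.90

X̄̄ = (186.6 + 184.9 + 186.5 + 185.4 + 181.1) / 5 = 924.5000 / 5 = 184.9000
CL = X̄̄ = 184.9000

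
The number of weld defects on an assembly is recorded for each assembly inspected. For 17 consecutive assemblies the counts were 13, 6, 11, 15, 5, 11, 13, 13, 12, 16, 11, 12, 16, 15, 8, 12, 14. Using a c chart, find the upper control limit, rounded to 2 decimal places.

22.31

c̄ = (13 + 6 + 11 + 15 + 5 + 11 + 13 + 13 + 12 + 16 + 11 + 12 + 16 + 15 + 8 + 12 + 14) / 17 = 203 / 17 = 11.9412
UCL = c̄ + 3√c̄ = 11.9412 + 3 × √11.9412 = 11.9412 + 3 × 3.4556 = 22.3080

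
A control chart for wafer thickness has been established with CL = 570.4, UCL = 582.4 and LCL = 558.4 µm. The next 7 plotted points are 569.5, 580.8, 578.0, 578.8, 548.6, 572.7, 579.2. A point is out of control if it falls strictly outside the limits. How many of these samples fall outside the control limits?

1

Compare each point to [558.4, 582.4]: sample 5 = 548.6 < LCL.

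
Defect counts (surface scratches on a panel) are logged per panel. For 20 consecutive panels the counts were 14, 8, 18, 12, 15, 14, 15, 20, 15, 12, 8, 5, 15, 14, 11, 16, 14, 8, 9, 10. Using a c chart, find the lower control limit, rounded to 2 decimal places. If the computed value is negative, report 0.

c̄ = (14 + 8 + 18 + 12 + 15 + 14 + 15 + 20 + 15 + 12 + 8 + 5 + 15 + 14 + 11 + 16 + 14 + 8 + 9 + 10) / 20 = 253 / 20 = 12.6500
LCL = c̄ − 3√c̄ = 12.6500 − 3 × 3.5567 = 1.9799

1.98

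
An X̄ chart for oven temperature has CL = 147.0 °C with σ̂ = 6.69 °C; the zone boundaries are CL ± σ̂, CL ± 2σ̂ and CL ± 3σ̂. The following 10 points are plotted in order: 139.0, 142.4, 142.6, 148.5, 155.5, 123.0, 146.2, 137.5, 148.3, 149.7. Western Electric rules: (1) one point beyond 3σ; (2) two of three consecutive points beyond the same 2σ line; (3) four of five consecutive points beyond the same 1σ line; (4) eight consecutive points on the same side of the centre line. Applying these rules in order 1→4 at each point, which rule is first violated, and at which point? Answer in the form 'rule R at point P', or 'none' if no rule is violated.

rule 1 at point 6

Zone of each point (C = within 1σ̂, B = 1σ̂–2σ̂, A = 2σ̂–3σ̂, * = beyond 3σ̂; sign = side of CL): 1:-B, 2:-C, 3:-C, 4:+C, 5:+B, 6:-*, 7:-C, 8:-B, 9:+C, 10:+C
Rule 1 (one point beyond the 3σ limits) is satisfied at point 6.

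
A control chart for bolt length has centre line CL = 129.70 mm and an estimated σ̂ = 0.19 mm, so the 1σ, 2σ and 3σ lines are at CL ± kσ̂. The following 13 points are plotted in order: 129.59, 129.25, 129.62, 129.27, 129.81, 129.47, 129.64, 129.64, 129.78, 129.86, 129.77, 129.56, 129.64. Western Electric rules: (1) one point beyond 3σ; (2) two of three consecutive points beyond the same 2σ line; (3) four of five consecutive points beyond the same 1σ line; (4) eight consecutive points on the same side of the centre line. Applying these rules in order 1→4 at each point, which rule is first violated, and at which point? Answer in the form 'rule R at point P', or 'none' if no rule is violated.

rule 2 at point 4

Zone of each point (C = within 1σ̂, B = 1σ̂–2σ̂, A = 2σ̂–3σ̂, * = beyond 3σ̂; sign = side of CL): 1:-C, 2:-A, 3:-C, 4:-A, 5:+C, 6:-B, 7:-C, 8:-C, 9:+C, 10:+C, 11:+C, 12:-C, 13:-C
Rule 2 (two of three consecutive points beyond the same 2σ limit) is satisfied at point 4.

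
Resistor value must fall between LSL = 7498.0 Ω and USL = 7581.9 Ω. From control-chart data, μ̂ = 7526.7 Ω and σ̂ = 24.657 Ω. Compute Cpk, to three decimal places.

0.388

Cpu = (USL − μ̂) / (3σ̂) = (7581.9 − 7526.7) / (3 × 24.657) = 0.7462; Cpl = (μ̂ − LSL) / (3σ̂) = (7526.7 − 7498.0) / (3 × 24.657) = 0.3880; Cpk = min(Cpu, Cpl) = 0.3880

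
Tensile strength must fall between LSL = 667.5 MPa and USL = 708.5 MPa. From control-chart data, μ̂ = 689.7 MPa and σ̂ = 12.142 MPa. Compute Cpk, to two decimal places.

0.52

Cpu = (USL − μ̂) / (3σ̂) = (708.5 − 689.7) / (3 × 12.142) = 0.5161; Cpl = (μ̂ − LSL) / (3σ̂) = (689.7 − 667.5) / (3 × 12.142) = 0.6095; Cpk = min(Cpu, Cpl) = 0.5161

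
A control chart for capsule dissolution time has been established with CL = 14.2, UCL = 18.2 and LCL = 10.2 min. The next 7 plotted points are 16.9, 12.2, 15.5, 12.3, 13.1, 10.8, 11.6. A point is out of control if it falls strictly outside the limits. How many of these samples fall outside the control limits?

All 7 points lie within [10.2, 18.2].

0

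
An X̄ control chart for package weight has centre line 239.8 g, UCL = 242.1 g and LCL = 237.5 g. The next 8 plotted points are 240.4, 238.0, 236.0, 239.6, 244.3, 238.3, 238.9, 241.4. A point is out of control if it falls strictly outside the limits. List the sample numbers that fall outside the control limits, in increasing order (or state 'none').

3, 5

Compare each point to [237.5, 242.1]: sample 3 = 236.0 < LCL; sample 5 = 244.3 > UCL.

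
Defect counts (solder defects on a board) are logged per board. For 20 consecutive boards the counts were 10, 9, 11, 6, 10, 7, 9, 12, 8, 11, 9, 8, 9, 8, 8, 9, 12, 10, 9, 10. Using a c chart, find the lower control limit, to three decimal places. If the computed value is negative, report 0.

c̄ = (10 + 9 + 11 + 6 + 10 + 7 + 9 + 12 + 8 + 11 + 9 + 8 + 9 + 8 + 8 + 9 + 12 + 10 + 9 + 10) / 20 = 185 / 20 = 9.2500
LCL = c̄ − 3√c̄ = 9.2500 − 3 × 3.0414 = 0.1259

0.126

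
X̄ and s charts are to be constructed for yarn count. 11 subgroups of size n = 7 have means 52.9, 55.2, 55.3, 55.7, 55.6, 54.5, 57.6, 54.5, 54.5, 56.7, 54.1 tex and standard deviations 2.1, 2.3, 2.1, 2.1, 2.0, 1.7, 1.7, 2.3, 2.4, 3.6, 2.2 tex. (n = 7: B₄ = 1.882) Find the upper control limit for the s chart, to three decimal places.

4.192

s̄ = (2.1 + 2.3 + 2.1 + 2.1 + 2.0 + 1.7 + 1.7 + 2.3 + 2.4 + 3.6 + 2.2) / 11 = 2.2273
UCL_s = B₄·s̄ = 1.882 × 2.2273 = 4.1917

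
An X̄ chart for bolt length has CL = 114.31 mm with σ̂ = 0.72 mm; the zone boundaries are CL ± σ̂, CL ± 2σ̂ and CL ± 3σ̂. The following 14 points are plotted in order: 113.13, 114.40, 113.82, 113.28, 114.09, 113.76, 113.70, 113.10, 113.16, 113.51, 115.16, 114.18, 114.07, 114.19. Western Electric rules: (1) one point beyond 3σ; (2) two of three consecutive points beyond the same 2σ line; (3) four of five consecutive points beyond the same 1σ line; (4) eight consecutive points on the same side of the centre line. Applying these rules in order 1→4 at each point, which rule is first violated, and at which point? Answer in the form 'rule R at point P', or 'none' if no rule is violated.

Zone of each point (C = within 1σ̂, B = 1σ̂–2σ̂, A = 2σ̂–3σ̂, * = beyond 3σ̂; sign = side of CL): 1:-B, 2:+C, 3:-C, 4:-B, 5:-C, 6:-C, 7:-C, 8:-B, 9:-B, 10:-B, 11:+B, 12:-C, 13:-C, 14:-C
Rule 4 (eight consecutive points on the same side of the centre line) is satisfied at point 10.

rule 4 at point 10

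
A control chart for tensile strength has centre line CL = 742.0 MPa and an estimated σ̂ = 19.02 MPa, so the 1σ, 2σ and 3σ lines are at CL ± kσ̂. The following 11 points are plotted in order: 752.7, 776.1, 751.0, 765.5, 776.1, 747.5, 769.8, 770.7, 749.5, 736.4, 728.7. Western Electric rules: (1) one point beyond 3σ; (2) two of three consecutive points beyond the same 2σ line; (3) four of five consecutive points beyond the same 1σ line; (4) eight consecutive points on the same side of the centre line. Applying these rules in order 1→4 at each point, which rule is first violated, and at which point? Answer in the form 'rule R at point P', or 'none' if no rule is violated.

rule 3 at point 8

Zone of each point (C = within 1σ̂, B = 1σ̂–2σ̂, A = 2σ̂–3σ̂, * = beyond 3σ̂; sign = side of CL): 1:+C, 2:+B, 3:+C, 4:+B, 5:+B, 6:+C, 7:+B, 8:+B, 9:+C, 10:-C, 11:-C
Rule 3 (four of five consecutive points beyond the same 1σ limit) is satisfied at point 8.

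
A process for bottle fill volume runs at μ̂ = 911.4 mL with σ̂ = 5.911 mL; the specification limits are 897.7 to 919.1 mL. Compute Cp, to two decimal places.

Cp = (USL − LSL) / (6σ̂) = (919.1 − 897.7) / (6 × 5.911) = 21.4000 / 35.4660 = 0.6034

0.60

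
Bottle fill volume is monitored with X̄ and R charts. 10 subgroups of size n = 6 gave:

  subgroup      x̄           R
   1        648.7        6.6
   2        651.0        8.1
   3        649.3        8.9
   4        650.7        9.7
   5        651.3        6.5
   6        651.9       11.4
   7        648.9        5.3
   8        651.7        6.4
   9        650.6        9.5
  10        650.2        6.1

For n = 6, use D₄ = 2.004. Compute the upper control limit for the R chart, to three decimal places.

15.731

R̄ = (6.6 + 8.1 + 8.9 + 9.7 + 6.5 + 11.4 + 5.3 + 6.4 + 9.5 + 6.1) / 10 = 78.5000 / 10 = 7.8500
UCL_R = D₄·R̄ = 2.004 × 7.8500 = 15.7314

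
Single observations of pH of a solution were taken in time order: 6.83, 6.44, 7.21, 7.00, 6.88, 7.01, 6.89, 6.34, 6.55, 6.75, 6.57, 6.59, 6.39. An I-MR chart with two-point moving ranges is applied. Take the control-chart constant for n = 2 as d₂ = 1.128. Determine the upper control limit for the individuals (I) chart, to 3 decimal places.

X̄ = (6.83 + 6.44 + 7.21 + 7.00 + 6.88 + 7.01 + 6.89 + 6.34 + 6.55 + 6.75 + 6.57 + 6.59 + 6.39) / 13 = 6.7269
Moving ranges: 0.39, 0.77, 0.21, 0.12, 0.13, 0.12, 0.55, 0.21, 0.20, 0.18, 0.02, 0.20; M̄R̄ = 3.1000 / 12 = 0.2583
UCL = X̄ + 3·M̄R̄/d₂ = 6.7269 + 3 × 0.2583 / 1.128 = 7.4140

7.414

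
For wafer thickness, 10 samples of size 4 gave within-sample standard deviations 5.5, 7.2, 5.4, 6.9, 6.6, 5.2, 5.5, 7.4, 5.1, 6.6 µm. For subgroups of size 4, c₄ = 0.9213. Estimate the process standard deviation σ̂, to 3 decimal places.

s̄ = (5.5 + 7.2 + 5.4 + 6.9 + 6.6 + 5.2 + 5.5 + 7.4 + 5.1 + 6.6) / 10 = 6.1400
σ̂ = s̄ / c₄ = 6.1400 / 0.9213 = 6.6645

6.664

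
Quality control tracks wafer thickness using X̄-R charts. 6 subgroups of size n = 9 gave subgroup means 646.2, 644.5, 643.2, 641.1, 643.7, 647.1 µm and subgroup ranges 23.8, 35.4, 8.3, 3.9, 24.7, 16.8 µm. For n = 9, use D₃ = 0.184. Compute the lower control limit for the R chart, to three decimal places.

3.462

R̄ = (23.8 + 35.4 + 8.3 + 3.9 + 24.7 + 16.8) / 6 = 112.9000 / 6 = 18.8167
LCL_R = D₃·R̄ = 0.184 × 18.8167 = 3.4623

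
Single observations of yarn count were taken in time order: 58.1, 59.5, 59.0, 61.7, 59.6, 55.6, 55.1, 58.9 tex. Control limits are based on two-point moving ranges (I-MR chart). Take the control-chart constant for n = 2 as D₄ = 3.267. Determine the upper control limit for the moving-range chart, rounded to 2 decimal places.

7.00

Moving ranges: 1.4, 0.5, 2.7, 2.1, 4.0, 0.5, 3.8; M̄R̄ = 15.0000 / 7 = 2.1429
UCL_MR = D₄·M̄R̄ = 3.267 × 2.1429 = 7.0007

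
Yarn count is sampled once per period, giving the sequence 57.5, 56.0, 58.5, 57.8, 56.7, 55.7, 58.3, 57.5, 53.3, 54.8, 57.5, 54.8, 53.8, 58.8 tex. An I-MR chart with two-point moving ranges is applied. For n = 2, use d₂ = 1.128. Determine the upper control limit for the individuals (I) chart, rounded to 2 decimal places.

62.09

X̄ = (57.5 + 56.0 + 58.5 + 57.8 + 56.7 + 55.7 + 58.3 + 57.5 + 53.3 + 54.8 + 57.5 + 54.8 + 53.8 + 58.8) / 14 = 56.5000
Moving ranges: 1.5, 2.5, 0.7, 1.1, 1.0, 2.6, 0.8, 4.2, 1.5, 2.7, 2.7, 1.0, 5.0; M̄R̄ = 27.3000 / 13 = 2.1000
UCL = X̄ + 3·M̄R̄/d₂ = 56.5000 + 3 × 2.1000 / 1.128 = 62.0851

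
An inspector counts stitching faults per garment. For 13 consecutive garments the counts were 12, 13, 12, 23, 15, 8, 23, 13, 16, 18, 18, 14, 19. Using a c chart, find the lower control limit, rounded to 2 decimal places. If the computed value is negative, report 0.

3.81

c̄ = (12 + 13 + 12 + 23 + 15 + 8 + 23 + 13 + 16 + 18 + 18 + 14 + 19) / 13 = 204 / 13 = 15.6923
LCL = c̄ − 3√c̄ = 15.6923 − 3 × 3.9614 = 3.8083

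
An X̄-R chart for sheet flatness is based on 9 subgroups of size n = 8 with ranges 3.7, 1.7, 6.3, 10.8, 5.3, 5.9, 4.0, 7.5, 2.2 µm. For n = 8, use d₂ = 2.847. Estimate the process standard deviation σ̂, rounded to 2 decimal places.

1.85

R̄ = (3.7 + 1.7 + 6.3 + 10.8 + 5.3 + 5.9 + 4.0 + 7.5 + 2.2) / 9 = 5.2667
σ̂ = R̄ / d₂ = 5.2667 / 2.847 = 1.8499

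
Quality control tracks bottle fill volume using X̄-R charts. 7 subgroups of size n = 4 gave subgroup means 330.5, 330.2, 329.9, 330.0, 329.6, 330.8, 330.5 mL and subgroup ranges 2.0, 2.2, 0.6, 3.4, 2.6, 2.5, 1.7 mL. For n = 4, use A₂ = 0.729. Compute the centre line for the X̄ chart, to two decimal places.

X̄̄ = (330.5 + 330.2 + 329.9 + 330.0 + 329.6 + 330.8 + 330.5) / 7 = 2311.5000 / 7 = 330.2143
CL = X̄̄ = 330.2143

330.21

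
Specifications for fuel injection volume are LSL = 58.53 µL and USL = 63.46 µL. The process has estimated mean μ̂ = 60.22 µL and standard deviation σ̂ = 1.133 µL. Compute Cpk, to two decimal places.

Cpu = (USL − μ̂) / (3σ̂) = (63.46 − 60.22) / (3 × 1.133) = 0.9532; Cpl = (μ̂ − LSL) / (3σ̂) = (60.22 − 58.53) / (3 × 1.133) = 0.4972; Cpk = min(Cpu, Cpl) = 0.4972

0.50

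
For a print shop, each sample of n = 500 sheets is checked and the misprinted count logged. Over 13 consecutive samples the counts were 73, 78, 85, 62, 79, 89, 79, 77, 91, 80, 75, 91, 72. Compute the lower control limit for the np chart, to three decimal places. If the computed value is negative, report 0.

54.801

p̄ = Σdᵢ / (k·n) = 1031 / (13 × 500) = 0.15862
LCL = np̄ − 3·√(np̄(1−p̄)) = 79.3077 − 3 × 8.1687 = 54.8015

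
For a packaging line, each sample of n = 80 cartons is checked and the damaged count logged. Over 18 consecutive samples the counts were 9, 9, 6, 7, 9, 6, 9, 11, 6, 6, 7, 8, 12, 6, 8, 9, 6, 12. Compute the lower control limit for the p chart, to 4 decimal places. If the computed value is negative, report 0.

0.0001

p̄ = Σdᵢ / (k·n) = 146 / (18 × 80) = 0.10139
LCL = p̄ − 3·√(p̄(1−p̄)/n) = 0.10139 − 3 × 0.03375 = 0.00015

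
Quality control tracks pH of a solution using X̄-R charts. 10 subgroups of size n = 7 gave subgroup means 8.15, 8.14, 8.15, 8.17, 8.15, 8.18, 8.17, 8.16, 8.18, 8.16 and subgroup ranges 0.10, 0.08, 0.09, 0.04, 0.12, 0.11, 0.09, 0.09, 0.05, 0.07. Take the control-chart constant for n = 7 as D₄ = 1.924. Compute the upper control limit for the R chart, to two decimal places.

0.16

R̄ = (0.10 + 0.08 + 0.09 + 0.04 + 0.12 + 0.11 + 0.09 + 0.09 + 0.05 + 0.07) / 10 = 0.8400 / 10 = 0.0840
UCL_R = D₄·R̄ = 1.924 × 0.0840 = 0.1616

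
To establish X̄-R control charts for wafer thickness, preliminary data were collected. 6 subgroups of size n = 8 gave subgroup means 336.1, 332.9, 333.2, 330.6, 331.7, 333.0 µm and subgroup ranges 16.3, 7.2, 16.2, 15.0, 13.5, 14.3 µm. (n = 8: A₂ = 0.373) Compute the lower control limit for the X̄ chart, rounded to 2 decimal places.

X̄̄ = (336.1 + 332.9 + 333.2 + 330.6 + 331.7 + 333.0) / 6 = 1997.5000 / 6 = 332.9167
R̄ = (16.3 + 7.2 + 16.2 + 15.0 + 13.5 + 14.3) / 6 = 82.5000 / 6 = 13.7500
LCL = X̄̄ − A₂·R̄ = 332.9167 − 0.373 × 13.7500 = 327.7879

327.79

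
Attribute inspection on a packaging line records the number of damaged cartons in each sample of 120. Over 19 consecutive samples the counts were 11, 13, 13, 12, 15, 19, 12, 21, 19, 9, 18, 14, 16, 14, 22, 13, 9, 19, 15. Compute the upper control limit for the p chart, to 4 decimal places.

0.2150

p̄ = Σdᵢ / (k·n) = 284 / (19 × 120) = 0.12456
UCL = p̄ + 3·√(p̄(1−p̄)/n) = 0.12456 + 3 × √(0.12456×0.87544/120) = 0.12456 + 3 × 0.03014 = 0.21500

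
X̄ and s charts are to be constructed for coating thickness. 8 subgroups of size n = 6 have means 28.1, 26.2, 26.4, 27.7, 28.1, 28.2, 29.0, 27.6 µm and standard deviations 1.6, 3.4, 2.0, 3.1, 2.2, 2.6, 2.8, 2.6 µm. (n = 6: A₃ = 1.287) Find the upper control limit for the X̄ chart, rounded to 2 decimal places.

X̄̄ = (28.1 + 26.2 + 26.4 + 27.7 + 28.1 + 28.2 + 29.0 + 27.6) / 8 = 27.6625
s̄ = (1.6 + 3.4 + 2.0 + 3.1 + 2.2 + 2.6 + 2.8 + 2.6) / 8 = 2.5375
UCL = X̄̄ + A₃·s̄ = 27.6625 + 1.287 × 2.5375 = 30.9283

30.93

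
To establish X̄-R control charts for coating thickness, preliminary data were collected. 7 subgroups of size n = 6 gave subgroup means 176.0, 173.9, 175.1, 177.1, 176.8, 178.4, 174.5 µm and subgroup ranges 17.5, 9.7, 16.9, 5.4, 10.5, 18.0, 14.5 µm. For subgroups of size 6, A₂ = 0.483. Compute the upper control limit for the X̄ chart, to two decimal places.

182.35

X̄̄ = (176.0 + 173.9 + 175.1 + 177.1 + 176.8 + 178.4 + 174.5) / 7 = 1231.8000 / 7 = 175.9714
R̄ = (17.5 + 9.7 + 16.9 + 5.4 + 10.5 + 18.0 + 14.5) / 7 = 92.5000 / 7 = 13.2143
UCL = X̄̄ + A₂·R̄ = 175.9714 + 0.483 × 13.2143 = 182.3539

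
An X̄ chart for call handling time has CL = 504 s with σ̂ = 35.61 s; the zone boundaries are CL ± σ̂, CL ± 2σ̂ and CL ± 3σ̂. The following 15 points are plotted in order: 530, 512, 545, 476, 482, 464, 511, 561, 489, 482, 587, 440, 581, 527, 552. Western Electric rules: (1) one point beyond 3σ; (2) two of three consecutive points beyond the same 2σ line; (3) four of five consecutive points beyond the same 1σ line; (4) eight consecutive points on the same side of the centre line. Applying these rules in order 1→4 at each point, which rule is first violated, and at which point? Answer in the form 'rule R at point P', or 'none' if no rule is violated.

Zone of each point (C = within 1σ̂, B = 1σ̂–2σ̂, A = 2σ̂–3σ̂, * = beyond 3σ̂; sign = side of CL): 1:+C, 2:+C, 3:+B, 4:-C, 5:-C, 6:-B, 7:+C, 8:+B, 9:-C, 10:-C, 11:+A, 12:-B, 13:+A, 14:+C, 15:+B
Rule 2 (two of three consecutive points beyond the same 2σ limit) is satisfied at point 13.

rule 2 at point 13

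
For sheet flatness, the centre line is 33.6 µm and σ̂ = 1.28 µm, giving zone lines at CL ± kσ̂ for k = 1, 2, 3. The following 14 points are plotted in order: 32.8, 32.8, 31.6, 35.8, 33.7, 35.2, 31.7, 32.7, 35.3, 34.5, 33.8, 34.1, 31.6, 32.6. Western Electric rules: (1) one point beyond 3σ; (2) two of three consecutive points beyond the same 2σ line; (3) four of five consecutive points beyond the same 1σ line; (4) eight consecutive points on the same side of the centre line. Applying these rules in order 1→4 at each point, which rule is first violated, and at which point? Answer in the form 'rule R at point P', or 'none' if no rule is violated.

none

Zone of each point (C = within 1σ̂, B = 1σ̂–2σ̂, A = 2σ̂–3σ̂, * = beyond 3σ̂; sign = side of CL): 1:-C, 2:-C, 3:-B, 4:+B, 5:+C, 6:+B, 7:-B, 8:-C, 9:+B, 10:+C, 11:+C, 12:+C, 13:-B, 14:-C
No rule fires across all 14 points.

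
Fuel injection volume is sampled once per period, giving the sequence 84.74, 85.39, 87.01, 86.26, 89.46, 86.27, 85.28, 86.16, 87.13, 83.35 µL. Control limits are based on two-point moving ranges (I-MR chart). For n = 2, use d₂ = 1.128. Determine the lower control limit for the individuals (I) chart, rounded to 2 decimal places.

X̄ = (84.74 + 85.39 + 87.01 + 86.26 + 89.46 + 86.27 + 85.28 + 86.16 + 87.13 + 83.35) / 10 = 86.1050
Moving ranges: 0.65, 1.62, 0.75, 3.20, 3.19, 0.99, 0.88, 0.97, 3.78; M̄R̄ = 16.0300 / 9 = 1.7811
LCL = X̄ − 3·M̄R̄/d₂ = 86.1050 − 3 × 1.7811 / 1.128 = 81.3680

81.37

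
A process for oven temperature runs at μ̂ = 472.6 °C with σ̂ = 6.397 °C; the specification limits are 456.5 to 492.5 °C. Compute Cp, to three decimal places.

Cp = (USL − LSL) / (6σ̂) = (492.5 − 456.5) / (6 × 6.397) = 36.0000 / 38.3820 = 0.9379

0.938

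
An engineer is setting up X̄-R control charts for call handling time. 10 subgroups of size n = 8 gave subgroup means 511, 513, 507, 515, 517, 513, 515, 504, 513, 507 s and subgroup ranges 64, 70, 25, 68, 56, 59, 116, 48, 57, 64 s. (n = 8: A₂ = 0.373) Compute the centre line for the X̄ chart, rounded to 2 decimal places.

X̄̄ = (511 + 513 + 507 + 515 + 517 + 513 + 515 + 504 + 513 + 507) / 10 = 5115.0000 / 10 = 511.5000
CL = X̄̄ = 511.5000

511.50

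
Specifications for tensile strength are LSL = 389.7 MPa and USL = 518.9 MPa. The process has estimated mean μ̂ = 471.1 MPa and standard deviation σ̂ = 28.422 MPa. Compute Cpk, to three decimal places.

0.561

Cpu = (USL − μ̂) / (3σ̂) = (518.9 − 471.1) / (3 × 28.422) = 0.5606; Cpl = (μ̂ − LSL) / (3σ̂) = (471.1 − 389.7) / (3 × 28.422) = 0.9547; Cpk = min(Cpu, Cpl) = 0.5606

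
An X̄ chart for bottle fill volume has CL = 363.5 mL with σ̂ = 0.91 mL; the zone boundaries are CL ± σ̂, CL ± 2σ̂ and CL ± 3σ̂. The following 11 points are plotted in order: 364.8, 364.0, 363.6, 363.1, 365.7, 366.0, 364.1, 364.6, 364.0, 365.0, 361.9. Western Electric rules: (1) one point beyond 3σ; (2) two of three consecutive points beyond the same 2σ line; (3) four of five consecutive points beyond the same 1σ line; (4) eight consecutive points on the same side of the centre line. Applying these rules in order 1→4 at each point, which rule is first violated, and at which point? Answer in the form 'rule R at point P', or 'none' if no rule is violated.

Zone of each point (C = within 1σ̂, B = 1σ̂–2σ̂, A = 2σ̂–3σ̂, * = beyond 3σ̂; sign = side of CL): 1:+B, 2:+C, 3:+C, 4:-C, 5:+A, 6:+A, 7:+C, 8:+B, 9:+C, 10:+B, 11:-B
Rule 2 (two of three consecutive points beyond the same 2σ limit) is satisfied at point 6.

rule 2 at point 6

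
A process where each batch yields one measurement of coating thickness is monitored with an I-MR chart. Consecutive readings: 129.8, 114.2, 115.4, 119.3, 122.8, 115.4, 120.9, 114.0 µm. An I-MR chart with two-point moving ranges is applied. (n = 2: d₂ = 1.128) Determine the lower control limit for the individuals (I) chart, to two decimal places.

102.26

X̄ = (129.8 + 114.2 + 115.4 + 119.3 + 122.8 + 115.4 + 120.9 + 114.0) / 8 = 118.9750
Moving ranges: 15.6, 1.2, 3.9, 3.5, 7.4, 5.5, 6.9; M̄R̄ = 44.0000 / 7 = 6.2857
LCL = X̄ − 3·M̄R̄/d₂ = 118.9750 − 3 × 6.2857 / 1.128 = 102.2577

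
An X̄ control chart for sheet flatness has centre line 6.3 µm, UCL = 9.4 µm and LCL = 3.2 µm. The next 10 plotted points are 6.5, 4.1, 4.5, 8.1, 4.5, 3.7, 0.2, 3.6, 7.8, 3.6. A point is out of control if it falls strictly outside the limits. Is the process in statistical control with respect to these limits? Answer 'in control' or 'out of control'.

out of control

Compare each point to [3.2, 9.4]: sample 7 = 0.2 < LCL.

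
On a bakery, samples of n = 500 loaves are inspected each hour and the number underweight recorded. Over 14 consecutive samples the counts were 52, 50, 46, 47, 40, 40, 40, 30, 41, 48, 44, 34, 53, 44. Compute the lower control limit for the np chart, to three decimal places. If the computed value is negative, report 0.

p̄ = Σdᵢ / (k·n) = 609 / (14 × 500) = 0.08700
LCL = np̄ − 3·√(np̄(1−p̄)) = 43.5000 − 3 × 6.3020 = 24.5939

24.594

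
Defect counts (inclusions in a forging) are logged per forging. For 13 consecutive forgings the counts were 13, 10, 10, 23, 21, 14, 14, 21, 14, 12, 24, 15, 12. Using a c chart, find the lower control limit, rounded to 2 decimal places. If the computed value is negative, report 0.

3.76

c̄ = (13 + 10 + 10 + 23 + 21 + 14 + 14 + 21 + 14 + 12 + 24 + 15 + 12) / 13 = 203 / 13 = 15.6154
LCL = c̄ − 3√c̄ = 15.6154 − 3 × 3.9516 = 3.7605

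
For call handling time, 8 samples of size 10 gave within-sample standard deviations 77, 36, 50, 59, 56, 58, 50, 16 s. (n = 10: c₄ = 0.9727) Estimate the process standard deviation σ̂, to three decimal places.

s̄ = (77 + 36 + 50 + 59 + 56 + 58 + 50 + 16) / 8 = 50.2500
σ̂ = s̄ / c₄ = 50.2500 / 0.9727 = 51.6603

51.660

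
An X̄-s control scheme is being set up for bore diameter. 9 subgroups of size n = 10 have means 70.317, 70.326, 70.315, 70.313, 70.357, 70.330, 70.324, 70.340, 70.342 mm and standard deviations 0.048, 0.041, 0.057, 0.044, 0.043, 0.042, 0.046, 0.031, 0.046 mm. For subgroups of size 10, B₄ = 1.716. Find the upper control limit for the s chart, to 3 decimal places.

0.076

s̄ = (0.048 + 0.041 + 0.057 + 0.044 + 0.043 + 0.042 + 0.046 + 0.031 + 0.046) / 9 = 0.0442
UCL_s = B₄·s̄ = 1.716 × 0.0442 = 0.0759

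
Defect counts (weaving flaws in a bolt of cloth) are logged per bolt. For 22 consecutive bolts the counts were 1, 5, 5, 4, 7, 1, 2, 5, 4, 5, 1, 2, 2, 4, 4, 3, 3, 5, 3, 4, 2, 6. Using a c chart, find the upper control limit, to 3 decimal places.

c̄ = (1 + 5 + 5 + 4 + 7 + 1 + 2 + 5 + 4 + 5 + 1 + 2 + 2 + 4 + 4 + 3 + 3 + 5 + 3 + 4 + 2 + 6) / 22 = 78 / 22 = 3.5455
UCL = c̄ + 3√c̄ = 3.5455 + 3 × √3.5455 = 3.5455 + 3 × 1.8829 = 9.1943

9.194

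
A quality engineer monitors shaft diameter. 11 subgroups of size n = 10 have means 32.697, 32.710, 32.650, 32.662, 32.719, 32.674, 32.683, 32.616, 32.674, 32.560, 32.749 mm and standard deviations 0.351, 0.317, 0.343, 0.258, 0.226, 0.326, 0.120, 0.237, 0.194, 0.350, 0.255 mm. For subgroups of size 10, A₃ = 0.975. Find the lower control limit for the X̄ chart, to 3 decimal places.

X̄̄ = (32.697 + 32.710 + 32.650 + 32.662 + 32.719 + 32.674 + 32.683 + 32.616 + 32.674 + 32.560 + 32.749) / 11 = 32.6722
s̄ = (0.351 + 0.317 + 0.343 + 0.258 + 0.226 + 0.326 + 0.120 + 0.237 + 0.194 + 0.350 + 0.255) / 11 = 0.2706
LCL = X̄̄ − A₃·s̄ = 32.6722 − 0.975 × 0.2706 = 32.4083

32.408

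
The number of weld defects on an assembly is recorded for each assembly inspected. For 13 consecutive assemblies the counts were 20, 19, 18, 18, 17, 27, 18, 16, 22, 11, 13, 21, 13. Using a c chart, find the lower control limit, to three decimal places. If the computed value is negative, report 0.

5.222

c̄ = (20 + 19 + 18 + 18 + 17 + 27 + 18 + 16 + 22 + 11 + 13 + 21 + 13) / 13 = 233 / 13 = 17.9231
LCL = c̄ − 3√c̄ = 17.9231 − 3 × 4.2336 = 5.2224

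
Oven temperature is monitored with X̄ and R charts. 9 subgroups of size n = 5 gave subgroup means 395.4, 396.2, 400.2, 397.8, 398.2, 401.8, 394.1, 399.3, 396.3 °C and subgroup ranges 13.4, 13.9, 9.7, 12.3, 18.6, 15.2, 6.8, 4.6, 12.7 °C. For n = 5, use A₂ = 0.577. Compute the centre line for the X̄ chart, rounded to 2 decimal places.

397.70

X̄̄ = (395.4 + 396.2 + 400.2 + 397.8 + 398.2 + 401.8 + 394.1 + 399.3 + 396.3) / 9 = 3579.3000 / 9 = 397.7000
CL = X̄̄ = 397.7000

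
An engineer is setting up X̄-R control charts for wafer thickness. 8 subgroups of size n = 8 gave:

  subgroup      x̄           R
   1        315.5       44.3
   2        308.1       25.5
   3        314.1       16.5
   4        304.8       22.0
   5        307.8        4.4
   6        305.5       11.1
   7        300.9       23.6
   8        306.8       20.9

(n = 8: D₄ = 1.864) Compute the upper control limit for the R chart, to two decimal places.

39.21

R̄ = (44.3 + 25.5 + 16.5 + 22.0 + 4.4 + 11.1 + 23.6 + 20.9) / 8 = 168.3000 / 8 = 21.0375
UCL_R = D₄·R̄ = 1.864 × 21.0375 = 39.2139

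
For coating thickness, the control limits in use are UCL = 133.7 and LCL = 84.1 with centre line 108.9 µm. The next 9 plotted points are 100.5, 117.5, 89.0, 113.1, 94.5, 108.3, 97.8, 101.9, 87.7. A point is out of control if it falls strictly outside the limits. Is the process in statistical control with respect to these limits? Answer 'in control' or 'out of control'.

in control

All 9 points lie within [84.1, 133.7].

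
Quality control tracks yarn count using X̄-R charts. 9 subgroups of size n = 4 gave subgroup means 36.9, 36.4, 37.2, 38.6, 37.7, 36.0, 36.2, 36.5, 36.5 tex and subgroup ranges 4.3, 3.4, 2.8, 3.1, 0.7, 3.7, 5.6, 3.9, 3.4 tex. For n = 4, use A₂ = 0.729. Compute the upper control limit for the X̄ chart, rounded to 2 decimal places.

X̄̄ = (36.9 + 36.4 + 37.2 + 38.6 + 37.7 + 36.0 + 36.2 + 36.5 + 36.5) / 9 = 332.0000 / 9 = 36.8889
R̄ = (4.3 + 3.4 + 2.8 + 3.1 + 0.7 + 3.7 + 5.6 + 3.9 + 3.4) / 9 = 30.9000 / 9 = 3.4333
UCL = X̄̄ + A₂·R̄ = 36.8889 + 0.729 × 3.4333 = 39.3918

39.39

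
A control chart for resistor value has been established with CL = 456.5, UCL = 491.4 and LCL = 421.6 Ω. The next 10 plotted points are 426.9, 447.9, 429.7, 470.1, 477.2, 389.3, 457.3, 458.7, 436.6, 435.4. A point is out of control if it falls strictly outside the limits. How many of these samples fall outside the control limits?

Compare each point to [421.6, 491.4]: sample 6 = 389.3 < LCL.

1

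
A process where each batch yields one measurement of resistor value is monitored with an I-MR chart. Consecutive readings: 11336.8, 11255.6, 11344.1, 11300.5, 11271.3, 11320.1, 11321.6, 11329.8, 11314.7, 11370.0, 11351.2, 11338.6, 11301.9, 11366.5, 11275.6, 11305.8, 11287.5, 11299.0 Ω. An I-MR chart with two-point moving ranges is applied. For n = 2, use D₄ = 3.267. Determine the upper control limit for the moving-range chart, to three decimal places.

Moving ranges: 81.2, 88.5, 43.6, 29.2, 48.8, 1.5, 8.2, 15.1, 55.3, 18.8, 12.6, 36.7, 64.6, 90.9, 30.2, 18.3, 11.5; M̄R̄ = 655.0000 / 17 = 38.5294
UCL_MR = D₄·M̄R̄ = 3.267 × 38.5294 = 125.8756

125.876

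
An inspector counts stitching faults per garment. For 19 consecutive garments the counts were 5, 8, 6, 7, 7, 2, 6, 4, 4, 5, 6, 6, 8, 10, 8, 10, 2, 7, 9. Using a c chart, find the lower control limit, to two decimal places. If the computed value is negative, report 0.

c̄ = (5 + 8 + 6 + 7 + 7 + 2 + 6 + 4 + 4 + 5 + 6 + 6 + 8 + 10 + 8 + 10 + 2 + 7 + 9) / 19 = 120 / 19 = 6.3158
LCL = c̄ − 3√c̄ = 6.3158 − 3 × 2.5131 = -1.2236 → 0 (cannot be negative)

0.00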